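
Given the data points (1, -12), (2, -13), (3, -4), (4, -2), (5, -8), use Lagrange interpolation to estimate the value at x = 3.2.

Lagrange interpolation formula:
P(x) = Σ yᵢ × Lᵢ(x)
where Lᵢ(x) = Π_{j≠i} (x - xⱼ)/(xᵢ - xⱼ)

L_0(3.2) = (3.2 - 2)/(1 - 2) × (3.2 - 3)/(1 - 3) × (3.2 - 4)/(1 - 4) × (3.2 - 5)/(1 - 5) = 0.014400
L_1(3.2) = (3.2 - 1)/(2 - 1) × (3.2 - 3)/(2 - 3) × (3.2 - 4)/(2 - 4) × (3.2 - 5)/(2 - 5) = -0.105600
L_2(3.2) = (3.2 - 1)/(3 - 1) × (3.2 - 2)/(3 - 2) × (3.2 - 4)/(3 - 4) × (3.2 - 5)/(3 - 5) = 0.950400
L_3(3.2) = (3.2 - 1)/(4 - 1) × (3.2 - 2)/(4 - 2) × (3.2 - 3)/(4 - 3) × (3.2 - 5)/(4 - 5) = 0.158400
L_4(3.2) = (3.2 - 1)/(5 - 1) × (3.2 - 2)/(5 - 2) × (3.2 - 3)/(5 - 3) × (3.2 - 4)/(5 - 4) = -0.017600

P(3.2) = (-12)×L_0(3.2) + (-13)×L_1(3.2) + (-4)×L_2(3.2) + (-2)×L_3(3.2) + (-8)×L_4(3.2)
P(3.2) = -2.777600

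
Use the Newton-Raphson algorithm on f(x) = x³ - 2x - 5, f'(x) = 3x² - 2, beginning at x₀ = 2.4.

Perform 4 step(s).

f(x) = x³ - 2x - 5
f'(x) = 3x² - 2
x₀ = 2.4

Newton-Raphson formula: x_{n+1} = x_n - f(x_n)/f'(x_n)

Iteration 1:
  f(2.400000) = 4.024000
  f'(2.400000) = 15.280000
  x_1 = 2.400000 - 4.024000/15.280000 = 2.136649
Iteration 2:
  f(2.136649) = 0.481082
  f'(2.136649) = 11.695810
  x_2 = 2.136649 - 0.481082/11.695810 = 2.095516
Iteration 3:
  f(2.095516) = 0.010775
  f'(2.095516) = 11.173567
  x_3 = 2.095516 - 0.010775/11.173567 = 2.094552
Iteration 4:
  f(2.094552) = 0.000006
  f'(2.094552) = 11.161444
  x_4 = 2.094552 - 0.000006/11.161444 = 2.094551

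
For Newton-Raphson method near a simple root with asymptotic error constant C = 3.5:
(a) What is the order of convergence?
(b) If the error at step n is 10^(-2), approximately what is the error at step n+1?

(a) Newton-Raphson has quadratic (order 2) convergence near simple roots.
    This means |e_{n+1}| ≈ C|e_n|².

(b) With |e_n| = 10^(-2) and C = 3.5:
    |e_{n+1}| ≈ 3.5 × (10^(-2))² = 3.5 × 10^(-4)

(a) 2 (quadratic); (b) |e_{n+1}| ≈ 3.500e-04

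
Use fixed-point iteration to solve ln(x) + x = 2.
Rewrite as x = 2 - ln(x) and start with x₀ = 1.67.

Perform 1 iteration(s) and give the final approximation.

Equation: ln(x) + x = 2
Fixed-point form: x = 2 - ln(x)
x₀ = 1.67

x_1 = g(1.670000) = 1.487176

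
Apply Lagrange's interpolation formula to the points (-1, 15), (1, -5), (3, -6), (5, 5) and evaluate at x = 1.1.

Lagrange interpolation formula:
P(x) = Σ yᵢ × Lᵢ(x)
where Lᵢ(x) = Π_{j≠i} (x - xⱼ)/(xᵢ - xⱼ)

L_0(1.1) = (1.1 - 1)/(-1 - 1) × (1.1 - 3)/(-1 - 3) × (1.1 - 5)/(-1 - 5) = -0.015438
L_1(1.1) = (1.1 - (-1))/(1 - (-1)) × (1.1 - 3)/(1 - 3) × (1.1 - 5)/(1 - 5) = 0.972562
L_2(1.1) = (1.1 - (-1))/(3 - (-1)) × (1.1 - 1)/(3 - 1) × (1.1 - 5)/(3 - 5) = 0.051188
L_3(1.1) = (1.1 - (-1))/(5 - (-1)) × (1.1 - 1)/(5 - 1) × (1.1 - 3)/(5 - 3) = -0.008313

P(1.1) = 15×L_0(1.1) + (-5)×L_1(1.1) + (-6)×L_2(1.1) + 5×L_3(1.1)
P(1.1) = -5.443062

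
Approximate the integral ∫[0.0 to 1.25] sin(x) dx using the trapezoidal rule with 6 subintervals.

f(x) = sin(x)
a = 0.0, b = 1.25, n = 6
h = (b - a)/n = 0.208333

Trapezoidal rule: (h/2)[f(x₀) + 2f(x₁) + 2f(x₂) + ... + f(xₙ)]

x_0 = 0.0000, f(x_0) = 0.000000, coefficient = 1
x_1 = 0.2083, f(x_1) = 0.206830, coefficient = 2
x_2 = 0.4167, f(x_2) = 0.404715, coefficient = 2
x_3 = 0.6250, f(x_3) = 0.585097, coefficient = 2
x_4 = 0.8333, f(x_4) = 0.740177, coefficient = 2
x_5 = 1.0417, f(x_5) = 0.863247, coefficient = 2
x_6 = 1.2500, f(x_6) = 0.948985, coefficient = 1

I ≈ (0.208333/2) × 6.549115 = 0.682199
Exact value: 0.684678
Error: 0.002478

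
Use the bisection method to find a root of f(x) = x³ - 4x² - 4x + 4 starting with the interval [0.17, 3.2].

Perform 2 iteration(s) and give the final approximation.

f(x) = x³ - 4x² - 4x + 4
Initial interval: [0.17, 3.2]

Iteration 1:
  c_1 = (0.170000 + 3.200000)/2 = 1.685000
  f(c_1) = f(1.685000) = -9.312806
  f(a) × f(c) < 0, new interval: [0.170000, 1.685000]
Iteration 2:
  c_2 = (0.170000 + 1.685000)/2 = 0.927500
  f(c_2) = f(0.927500) = -2.353137
  f(a) × f(c) < 0, new interval: [0.170000, 0.927500]

After 2 iteration(s), the approximation is c_2 = 0.927500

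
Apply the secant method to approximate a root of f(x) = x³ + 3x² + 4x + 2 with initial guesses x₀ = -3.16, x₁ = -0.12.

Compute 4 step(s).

f(x) = x³ + 3x² + 4x + 2
x₀ = -3.16, x₁ = -0.12

Secant formula: x_{n+1} = x_n - f(x_n)(x_n - x_{n-1})/(f(x_n) - f(x_{n-1}))

Iteration 1:
  f(-3.160000) = -12.237696
  f(-0.120000) = 1.561472
  x_2 = -0.120000 - 1.561472×(-0.120000 - (-3.160000))/(1.561472 - (-12.237696))
       = -0.463997
Iteration 2:
  f(-0.120000) = 1.561472
  f(-0.463997) = 0.689996
  x_3 = -0.463997 - 0.689996×(-0.463997 - (-0.120000))/(0.689996 - 1.561472)
       = -0.736359
Iteration 3:
  f(-0.463997) = 0.689996
  f(-0.736359) = 0.281966
  x_4 = -0.736359 - 0.281966×(-0.736359 - (-0.463997))/(0.281966 - 0.689996)
       = -0.924572
Iteration 4:
  f(-0.736359) = 0.281966
  f(-0.924572) = 0.075857
  x_5 = -0.924572 - 0.075857×(-0.924572 - (-0.736359))/(0.075857 - 0.281966)
       = -0.993843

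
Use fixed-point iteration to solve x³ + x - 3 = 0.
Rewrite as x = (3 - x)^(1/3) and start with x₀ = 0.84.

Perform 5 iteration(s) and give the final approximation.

Equation: x³ + x - 3 = 0
Fixed-point form: x = (3 - x)^(1/3)
x₀ = 0.84

x_1 = g(0.840000) = 1.292661
x_2 = g(1.292661) = 1.195198
x_3 = g(1.195198) = 1.217521
x_4 = g(1.217521) = 1.212481
x_5 = g(1.212481) = 1.213622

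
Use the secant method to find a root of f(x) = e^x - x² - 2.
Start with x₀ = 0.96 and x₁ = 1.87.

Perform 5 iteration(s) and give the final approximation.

f(x) = e^x - x² - 2
x₀ = 0.96, x₁ = 1.87

Secant formula: x_{n+1} = x_n - f(x_n)(x_n - x_{n-1})/(f(x_n) - f(x_{n-1}))

Iteration 1:
  f(0.960000) = -0.309904
  f(1.870000) = 0.991396
  x_2 = 1.870000 - 0.991396×(1.870000 - 0.960000)/(0.991396 - (-0.309904))
       = 1.176716
Iteration 2:
  f(1.870000) = 0.991396
  f(1.176716) = -0.140956
  x_3 = 1.176716 - (-0.140956)×(1.176716 - 1.870000)/(-0.140956 - 0.991396)
       = 1.263016
Iteration 3:
  f(1.176716) = -0.140956
  f(1.263016) = -0.059139
  x_4 = 1.263016 - (-0.059139)×(1.263016 - 1.176716)/(-0.059139 - (-0.140956))
       = 1.325396
Iteration 4:
  f(1.263016) = -0.059139
  f(1.325396) = 0.007000
  x_5 = 1.325396 - 0.007000×(1.325396 - 1.263016)/(0.007000 - (-0.059139))
       = 1.318793
Iteration 5:
  f(1.325396) = 0.007000
  f(1.318793) = -0.000309
  x_6 = 1.318793 - (-0.000309)×(1.318793 - 1.325396)/(-0.000309 - 0.007000)
       = 1.319072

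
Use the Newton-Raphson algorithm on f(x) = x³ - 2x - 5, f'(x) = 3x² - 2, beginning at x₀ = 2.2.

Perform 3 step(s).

f(x) = x³ - 2x - 5
f'(x) = 3x² - 2
x₀ = 2.2

Newton-Raphson formula: x_{n+1} = x_n - f(x_n)/f'(x_n)

Iteration 1:
  f(2.200000) = 1.248000
  f'(2.200000) = 12.520000
  x_1 = 2.200000 - 1.248000/12.520000 = 2.100319
Iteration 2:
  f(2.100319) = 0.064589
  f'(2.100319) = 11.234026
  x_2 = 2.100319 - 0.064589/11.234026 = 2.094570
Iteration 3:
  f(2.094570) = 0.000208
  f'(2.094570) = 11.161672
  x_3 = 2.094570 - 0.000208/11.161672 = 2.094551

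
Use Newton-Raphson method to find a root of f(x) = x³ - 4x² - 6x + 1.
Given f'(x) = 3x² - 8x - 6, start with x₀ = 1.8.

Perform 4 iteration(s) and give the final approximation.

f(x) = x³ - 4x² - 6x + 1
f'(x) = 3x² - 8x - 6
x₀ = 1.8

Newton-Raphson formula: x_{n+1} = x_n - f(x_n)/f'(x_n)

Iteration 1:
  f(1.800000) = -16.928000
  f'(1.800000) = -10.680000
  x_1 = 1.800000 - (-16.928000)/(-10.680000) = 0.214981
Iteration 2:
  f(0.214981) = -0.464820
  f'(0.214981) = -7.581199
  x_2 = 0.214981 - (-0.464820)/(-7.581199) = 0.153669
Iteration 3:
  f(0.153669) = -0.012843
  f'(0.153669) = -7.158510
  x_3 = 0.153669 - (-0.012843)/(-7.158510) = 0.151875
Iteration 4:
  f(0.151875) = -0.000011
  f'(0.151875) = -7.145802
  x_4 = 0.151875 - (-0.000011)/(-7.145802) = 0.151873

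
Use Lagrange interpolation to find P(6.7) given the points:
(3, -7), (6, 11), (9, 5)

Lagrange interpolation formula:
P(x) = Σ yᵢ × Lᵢ(x)
where Lᵢ(x) = Π_{j≠i} (x - xⱼ)/(xᵢ - xⱼ)

L_0(6.7) = (6.7 - 6)/(3 - 6) × (6.7 - 9)/(3 - 9) = -0.089444
L_1(6.7) = (6.7 - 3)/(6 - 3) × (6.7 - 9)/(6 - 9) = 0.945556
L_2(6.7) = (6.7 - 3)/(9 - 3) × (6.7 - 6)/(9 - 6) = 0.143889

P(6.7) = (-7)×L_0(6.7) + 11×L_1(6.7) + 5×L_2(6.7)
P(6.7) = 11.746667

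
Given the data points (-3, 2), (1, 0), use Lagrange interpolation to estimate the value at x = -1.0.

Lagrange interpolation formula:
P(x) = Σ yᵢ × Lᵢ(x)
where Lᵢ(x) = Π_{j≠i} (x - xⱼ)/(xᵢ - xⱼ)

L_0(-1.0) = (-1.0 - 1)/(-3 - 1) = 0.500000
L_1(-1.0) = (-1.0 - (-3))/(1 - (-3)) = 0.500000

P(-1.0) = 2×L_0(-1.0) + 0×L_1(-1.0)
P(-1.0) = 1.000000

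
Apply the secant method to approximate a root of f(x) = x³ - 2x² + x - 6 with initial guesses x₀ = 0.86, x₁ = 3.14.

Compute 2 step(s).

f(x) = x³ - 2x² + x - 6
x₀ = 0.86, x₁ = 3.14

Secant formula: x_{n+1} = x_n - f(x_n)(x_n - x_{n-1})/(f(x_n) - f(x_{n-1}))

Iteration 1:
  f(0.860000) = -5.983144
  f(3.140000) = 8.379944
  x_2 = 3.140000 - 8.379944×(3.140000 - 0.860000)/(8.379944 - (-5.983144))
       = 1.809766
Iteration 2:
  f(3.140000) = 8.379944
  f(1.809766) = -4.813300
  x_3 = 1.809766 - (-4.813300)×(1.809766 - 3.140000)/(-4.813300 - 8.379944)
       = 2.295076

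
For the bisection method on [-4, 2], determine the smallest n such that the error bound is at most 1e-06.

We need (b-a)/2^n ≤ 1e-06
(2 - (-4))/2^n ≤ 1e-06
6/2^n ≤ 1e-06
2^n ≥ 6000000
n ≥ log₂(6000000) = 22.52
n ≥ 23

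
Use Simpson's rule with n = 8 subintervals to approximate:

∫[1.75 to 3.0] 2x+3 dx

f(x) = 2x+3
a = 1.75, b = 3.0, n = 8
h = (b - a)/n = 0.156250

Simpson's rule: (h/3)[f(x₀) + 4f(x₁) + 2f(x₂) + ... + f(xₙ)]

x_0 = 1.7500, f(x_0) = 6.500000, coefficient = 1
x_1 = 1.9062, f(x_1) = 6.812500, coefficient = 4
x_2 = 2.0625, f(x_2) = 7.125000, coefficient = 2
x_3 = 2.2188, f(x_3) = 7.437500, coefficient = 4
x_4 = 2.3750, f(x_4) = 7.750000, coefficient = 2
x_5 = 2.5312, f(x_5) = 8.062500, coefficient = 4
x_6 = 2.6875, f(x_6) = 8.375000, coefficient = 2
x_7 = 2.8438, f(x_7) = 8.687500, coefficient = 4
x_8 = 3.0000, f(x_8) = 9.000000, coefficient = 1

I ≈ (0.156250/3) × 186.000000 = 9.687500
Exact value: 9.687500
Error: 0.000000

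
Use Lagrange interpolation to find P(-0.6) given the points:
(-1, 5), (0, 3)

Lagrange interpolation formula:
P(x) = Σ yᵢ × Lᵢ(x)
where Lᵢ(x) = Π_{j≠i} (x - xⱼ)/(xᵢ - xⱼ)

L_0(-0.6) = (-0.6 - 0)/(-1 - 0) = 0.600000
L_1(-0.6) = (-0.6 - (-1))/(0 - (-1)) = 0.400000

P(-0.6) = 5×L_0(-0.6) + 3×L_1(-0.6)
P(-0.6) = 4.200000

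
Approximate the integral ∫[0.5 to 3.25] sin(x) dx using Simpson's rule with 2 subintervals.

f(x) = sin(x)
a = 0.5, b = 3.25, n = 2
h = (b - a)/n = 1.375000

Simpson's rule: (h/3)[f(x₀) + 4f(x₁) + 2f(x₂) + ... + f(xₙ)]

x_0 = 0.5000, f(x_0) = 0.479426, coefficient = 1
x_1 = 1.8750, f(x_1) = 0.954086, coefficient = 4
x_2 = 3.2500, f(x_2) = -0.108195, coefficient = 1

I ≈ (1.375000/3) × 4.187574 = 1.919305
Exact value: 1.871712
Error: 0.047592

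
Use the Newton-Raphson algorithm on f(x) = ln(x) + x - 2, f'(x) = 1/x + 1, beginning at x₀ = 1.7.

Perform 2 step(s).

f(x) = ln(x) + x - 2
f'(x) = 1/x + 1
x₀ = 1.7

Newton-Raphson formula: x_{n+1} = x_n - f(x_n)/f'(x_n)

Iteration 1:
  f(1.700000) = 0.230628
  f'(1.700000) = 1.588235
  x_1 = 1.700000 - 0.230628/1.588235 = 1.554790
Iteration 2:
  f(1.554790) = -0.003870
  f'(1.554790) = 1.643174
  x_2 = 1.554790 - (-0.003870)/1.643174 = 1.557145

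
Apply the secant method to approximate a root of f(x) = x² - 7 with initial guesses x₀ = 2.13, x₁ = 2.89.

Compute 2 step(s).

f(x) = x² - 7
x₀ = 2.13, x₁ = 2.89

Secant formula: x_{n+1} = x_n - f(x_n)(x_n - x_{n-1})/(f(x_n) - f(x_{n-1}))

Iteration 1:
  f(2.130000) = -2.463100
  f(2.890000) = 1.352100
  x_2 = 2.890000 - 1.352100×(2.890000 - 2.130000)/(1.352100 - (-2.463100))
       = 2.620657
Iteration 2:
  f(2.890000) = 1.352100
  f(2.620657) = -0.132155
  x_3 = 2.620657 - (-0.132155)×(2.620657 - 2.890000)/(-0.132155 - 1.352100)
       = 2.644639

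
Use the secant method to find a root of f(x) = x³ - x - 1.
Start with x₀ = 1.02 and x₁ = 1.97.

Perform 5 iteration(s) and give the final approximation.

f(x) = x³ - x - 1
x₀ = 1.02, x₁ = 1.97

Secant formula: x_{n+1} = x_n - f(x_n)(x_n - x_{n-1})/(f(x_n) - f(x_{n-1}))

Iteration 1:
  f(1.020000) = -0.958792
  f(1.970000) = 4.675373
  x_2 = 1.970000 - 4.675373×(1.970000 - 1.020000)/(4.675373 - (-0.958792))
       = 1.181666
Iteration 2:
  f(1.970000) = 4.675373
  f(1.181666) = -0.531665
  x_3 = 1.181666 - (-0.531665)×(1.181666 - 1.970000)/(-0.531665 - 4.675373)
       = 1.262159
Iteration 3:
  f(1.181666) = -0.531665
  f(1.262159) = -0.251483
  x_4 = 1.262159 - (-0.251483)×(1.262159 - 1.181666)/(-0.251483 - (-0.531665))
       = 1.334407
Iteration 4:
  f(1.262159) = -0.251483
  f(1.334407) = 0.041694
  x_5 = 1.334407 - 0.041694×(1.334407 - 1.262159)/(0.041694 - (-0.251483))
       = 1.324132
Iteration 5:
  f(1.334407) = 0.041694
  f(1.324132) = -0.002497
  x_6 = 1.324132 - (-0.002497)×(1.324132 - 1.334407)/(-0.002497 - 0.041694)
       = 1.324713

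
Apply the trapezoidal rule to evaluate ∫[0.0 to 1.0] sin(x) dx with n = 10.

f(x) = sin(x)
a = 0.0, b = 1.0, n = 10
h = (b - a)/n = 0.100000

Trapezoidal rule: (h/2)[f(x₀) + 2f(x₁) + 2f(x₂) + ... + f(xₙ)]

x_0 = 0.0000, f(x_0) = 0.000000, coefficient = 1
x_1 = 0.1000, f(x_1) = 0.099833, coefficient = 2
x_2 = 0.2000, f(x_2) = 0.198669, coefficient = 2
x_3 = 0.3000, f(x_3) = 0.295520, coefficient = 2
x_4 = 0.4000, f(x_4) = 0.389418, coefficient = 2
x_5 = 0.5000, f(x_5) = 0.479426, coefficient = 2
x_6 = 0.6000, f(x_6) = 0.564642, coefficient = 2
x_7 = 0.7000, f(x_7) = 0.644218, coefficient = 2
x_8 = 0.8000, f(x_8) = 0.717356, coefficient = 2
x_9 = 0.9000, f(x_9) = 0.783327, coefficient = 2
x_10 = 1.0000, f(x_10) = 0.841471, coefficient = 1

I ≈ (0.100000/2) × 9.186291 = 0.459315
Exact value: 0.459698
Error: 0.000383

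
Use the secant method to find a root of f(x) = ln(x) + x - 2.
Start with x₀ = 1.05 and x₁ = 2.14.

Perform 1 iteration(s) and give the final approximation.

f(x) = ln(x) + x - 2
x₀ = 1.05, x₁ = 2.14

Secant formula: x_{n+1} = x_n - f(x_n)(x_n - x_{n-1})/(f(x_n) - f(x_{n-1}))

Iteration 1:
  f(1.050000) = -0.901210
  f(2.140000) = 0.900806
  x_2 = 2.140000 - 0.900806×(2.140000 - 1.050000)/(0.900806 - (-0.901210))
       = 1.595122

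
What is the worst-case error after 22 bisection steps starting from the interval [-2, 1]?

Bisection error bound: |error| ≤ (b-a)/2^n
|error| ≤ (1 - (-2))/2^22 = 3/2^22
|error| ≤ 0.0000007153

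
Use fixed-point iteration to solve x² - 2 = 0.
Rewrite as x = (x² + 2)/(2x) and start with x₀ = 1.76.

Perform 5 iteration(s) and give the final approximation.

Equation: x² - 2 = 0
Fixed-point form: x = (x² + 2)/(2x)
x₀ = 1.76

x_1 = g(1.760000) = 1.448182
x_2 = g(1.448182) = 1.414612
x_3 = g(1.414612) = 1.414214
x_4 = g(1.414214) = 1.414214
x_5 = g(1.414214) = 1.414214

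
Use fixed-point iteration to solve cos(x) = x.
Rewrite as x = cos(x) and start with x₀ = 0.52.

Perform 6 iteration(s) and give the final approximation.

Equation: cos(x) = x
Fixed-point form: x = cos(x)
x₀ = 0.52

x_1 = g(0.520000) = 0.867819
x_2 = g(0.867819) = 0.646492
x_3 = g(0.646492) = 0.798202
x_4 = g(0.798202) = 0.697995
x_5 = g(0.697995) = 0.766132
x_6 = g(0.766132) = 0.720598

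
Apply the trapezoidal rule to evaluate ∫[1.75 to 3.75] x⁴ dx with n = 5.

f(x) = x⁴
a = 1.75, b = 3.75, n = 5
h = (b - a)/n = 0.400000

Trapezoidal rule: (h/2)[f(x₀) + 2f(x₁) + 2f(x₂) + ... + f(xₙ)]

x_0 = 1.7500, f(x_0) = 9.378906, coefficient = 1
x_1 = 2.1500, f(x_1) = 21.367506, coefficient = 2
x_2 = 2.5500, f(x_2) = 42.282506, coefficient = 2
x_3 = 2.9500, f(x_3) = 75.733506, coefficient = 2
x_4 = 3.3500, f(x_4) = 125.944506, coefficient = 2
x_5 = 3.7500, f(x_5) = 197.753906, coefficient = 1

I ≈ (0.400000/2) × 737.788863 = 147.557773
Exact value: 145.032813
Error: 2.524960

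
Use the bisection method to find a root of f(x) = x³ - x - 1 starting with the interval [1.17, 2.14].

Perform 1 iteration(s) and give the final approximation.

f(x) = x³ - x - 1
Initial interval: [1.17, 2.14]

Iteration 1:
  c_1 = (1.170000 + 2.140000)/2 = 1.655000
  f(c_1) = f(1.655000) = 1.878086
  f(a) × f(c) < 0, new interval: [1.170000, 1.655000]

After 1 iteration(s), the approximation is c_1 = 1.655000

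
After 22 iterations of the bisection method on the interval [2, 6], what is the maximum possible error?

Bisection error bound: |error| ≤ (b-a)/2^n
|error| ≤ (6 - 2)/2^22 = 4/2^22
|error| ≤ 0.0000009537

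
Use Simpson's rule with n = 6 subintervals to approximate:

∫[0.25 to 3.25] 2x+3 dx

f(x) = 2x+3
a = 0.25, b = 3.25, n = 6
h = (b - a)/n = 0.500000

Simpson's rule: (h/3)[f(x₀) + 4f(x₁) + 2f(x₂) + ... + f(xₙ)]

x_0 = 0.2500, f(x_0) = 3.500000, coefficient = 1
x_1 = 0.7500, f(x_1) = 4.500000, coefficient = 4
x_2 = 1.2500, f(x_2) = 5.500000, coefficient = 2
x_3 = 1.7500, f(x_3) = 6.500000, coefficient = 4
x_4 = 2.2500, f(x_4) = 7.500000, coefficient = 2
x_5 = 2.7500, f(x_5) = 8.500000, coefficient = 4
x_6 = 3.2500, f(x_6) = 9.500000, coefficient = 1

I ≈ (0.500000/3) × 117.000000 = 19.500000
Exact value: 19.500000
Error: 0.000000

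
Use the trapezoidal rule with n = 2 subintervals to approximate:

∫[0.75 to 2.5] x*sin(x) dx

f(x) = x*sin(x)
a = 0.75, b = 2.5, n = 2
h = (b - a)/n = 0.875000

Trapezoidal rule: (h/2)[f(x₀) + 2f(x₁) + 2f(x₂) + ... + f(xₙ)]

x_0 = 0.7500, f(x_0) = 0.511229, coefficient = 1
x_1 = 1.6250, f(x_1) = 1.622613, coefficient = 2
x_2 = 2.5000, f(x_2) = 1.496180, coefficient = 1

I ≈ (0.875000/2) × 5.252636 = 2.298028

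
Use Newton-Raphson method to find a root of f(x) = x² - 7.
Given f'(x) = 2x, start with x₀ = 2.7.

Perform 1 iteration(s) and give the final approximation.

f(x) = x² - 7
f'(x) = 2x
x₀ = 2.7

Newton-Raphson formula: x_{n+1} = x_n - f(x_n)/f'(x_n)

Iteration 1:
  f(2.700000) = 0.290000
  f'(2.700000) = 5.400000
  x_1 = 2.700000 - 0.290000/5.400000 = 2.646296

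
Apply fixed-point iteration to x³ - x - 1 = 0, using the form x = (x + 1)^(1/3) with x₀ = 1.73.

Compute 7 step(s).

Equation: x³ - x - 1 = 0
Fixed-point form: x = (x + 1)^(1/3)
x₀ = 1.73

x_1 = g(1.730000) = 1.397615
x_2 = g(1.397615) = 1.338422
x_3 = g(1.338422) = 1.327316
x_4 = g(1.327316) = 1.325211
x_5 = g(1.325211) = 1.324812
x_6 = g(1.324812) = 1.324736
x_7 = g(1.324736) = 1.324721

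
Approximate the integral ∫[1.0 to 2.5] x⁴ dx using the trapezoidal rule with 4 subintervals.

f(x) = x⁴
a = 1.0, b = 2.5, n = 4
h = (b - a)/n = 0.375000

Trapezoidal rule: (h/2)[f(x₀) + 2f(x₁) + 2f(x₂) + ... + f(xₙ)]

x_0 = 1.0000, f(x_0) = 1.000000, coefficient = 1
x_1 = 1.3750, f(x_1) = 3.574463, coefficient = 2
x_2 = 1.7500, f(x_2) = 9.378906, coefficient = 2
x_3 = 2.1250, f(x_3) = 20.390869, coefficient = 2
x_4 = 2.5000, f(x_4) = 39.062500, coefficient = 1

I ≈ (0.375000/2) × 106.750977 = 20.015808
Exact value: 19.331250
Error: 0.684558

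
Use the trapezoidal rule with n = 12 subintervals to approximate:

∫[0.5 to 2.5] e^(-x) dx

f(x) = e^(-x)
a = 0.5, b = 2.5, n = 12
h = (b - a)/n = 0.166667

Trapezoidal rule: (h/2)[f(x₀) + 2f(x₁) + 2f(x₂) + ... + f(xₙ)]

x_0 = 0.5000, f(x_0) = 0.606531, coefficient = 1
x_1 = 0.6667, f(x_1) = 0.513417, coefficient = 2
x_2 = 0.8333, f(x_2) = 0.434598, coefficient = 2
x_3 = 1.0000, f(x_3) = 0.367879, coefficient = 2
x_4 = 1.1667, f(x_4) = 0.311403, coefficient = 2
x_5 = 1.3333, f(x_5) = 0.263597, coefficient = 2
x_6 = 1.5000, f(x_6) = 0.223130, coefficient = 2
x_7 = 1.6667, f(x_7) = 0.188876, coefficient = 2
x_8 = 1.8333, f(x_8) = 0.159880, coefficient = 2
x_9 = 2.0000, f(x_9) = 0.135335, coefficient = 2
x_10 = 2.1667, f(x_10) = 0.114559, coefficient = 2
x_11 = 2.3333, f(x_11) = 0.096972, coefficient = 2
x_12 = 2.5000, f(x_12) = 0.082085, coefficient = 1

I ≈ (0.166667/2) × 6.307909 = 0.525659
Exact value: 0.524446
Error: 0.001213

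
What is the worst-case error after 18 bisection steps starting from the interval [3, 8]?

Bisection error bound: |error| ≤ (b-a)/2^n
|error| ≤ (8 - 3)/2^18 = 5/2^18
|error| ≤ 0.0000190735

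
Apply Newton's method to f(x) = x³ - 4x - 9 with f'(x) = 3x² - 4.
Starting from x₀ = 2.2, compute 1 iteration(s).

f(x) = x³ - 4x - 9
f'(x) = 3x² - 4
x₀ = 2.2

Newton-Raphson formula: x_{n+1} = x_n - f(x_n)/f'(x_n)

Iteration 1:
  f(2.200000) = -7.152000
  f'(2.200000) = 10.520000
  x_1 = 2.200000 - (-7.152000)/10.520000 = 2.879848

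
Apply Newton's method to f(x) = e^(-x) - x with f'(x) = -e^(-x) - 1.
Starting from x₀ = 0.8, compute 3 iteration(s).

f(x) = e^(-x) - x
f'(x) = -e^(-x) - 1
x₀ = 0.8

Newton-Raphson formula: x_{n+1} = x_n - f(x_n)/f'(x_n)

Iteration 1:
  f(0.800000) = -0.350671
  f'(0.800000) = -1.449329
  x_1 = 0.800000 - (-0.350671)/(-1.449329) = 0.558046
Iteration 2:
  f(0.558046) = 0.014280
  f'(0.558046) = -1.572326
  x_2 = 0.558046 - 0.014280/(-1.572326) = 0.567128
Iteration 3:
  f(0.567128) = 0.000024
  f'(0.567128) = -1.567152
  x_3 = 0.567128 - 0.000024/(-1.567152) = 0.567143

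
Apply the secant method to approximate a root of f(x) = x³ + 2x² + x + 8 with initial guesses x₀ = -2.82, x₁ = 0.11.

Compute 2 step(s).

f(x) = x³ + 2x² + x + 8
x₀ = -2.82, x₁ = 0.11

Secant formula: x_{n+1} = x_n - f(x_n)(x_n - x_{n-1})/(f(x_n) - f(x_{n-1}))

Iteration 1:
  f(-2.820000) = -1.340968
  f(0.110000) = 8.135531
  x_2 = 0.110000 - 8.135531×(0.110000 - (-2.820000))/(8.135531 - (-1.340968))
       = -2.405392
Iteration 2:
  f(0.110000) = 8.135531
  f(-2.405392) = 3.249050
  x_3 = -2.405392 - 3.249050×(-2.405392 - 0.110000)/(3.249050 - 8.135531)
       = -4.077890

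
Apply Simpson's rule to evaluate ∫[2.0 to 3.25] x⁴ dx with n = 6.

f(x) = x⁴
a = 2.0, b = 3.25, n = 6
h = (b - a)/n = 0.208333

Simpson's rule: (h/3)[f(x₀) + 4f(x₁) + 2f(x₂) + ... + f(xₙ)]

x_0 = 2.0000, f(x_0) = 16.000000, coefficient = 1
x_1 = 2.2083, f(x_1) = 23.782555, coefficient = 4
x_2 = 2.4167, f(x_2) = 34.108845, coefficient = 2
x_3 = 2.6250, f(x_3) = 47.480713, coefficient = 4
x_4 = 2.8333, f(x_4) = 64.445216, coefficient = 2
x_5 = 3.0417, f(x_5) = 85.594621, coefficient = 4
x_6 = 3.2500, f(x_6) = 111.566406, coefficient = 1

I ≈ (0.208333/3) × 952.106084 = 66.118478
Exact value: 66.118164
Error: 0.000314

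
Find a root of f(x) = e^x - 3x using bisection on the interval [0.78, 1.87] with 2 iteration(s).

f(x) = e^x - 3x
Initial interval: [0.78, 1.87]

Iteration 1:
  c_1 = (0.780000 + 1.870000)/2 = 1.325000
  f(c_1) = f(1.325000) = -0.212815
  f(a) × f(c) ≥ 0, new interval: [1.325000, 1.870000]
Iteration 2:
  c_2 = (1.325000 + 1.870000)/2 = 1.597500
  f(c_2) = f(1.597500) = 0.148165
  f(a) × f(c) < 0, new interval: [1.325000, 1.597500]

After 2 iteration(s), the approximation is c_2 = 1.597500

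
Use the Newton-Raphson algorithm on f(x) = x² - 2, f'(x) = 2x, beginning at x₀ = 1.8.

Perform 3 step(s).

f(x) = x² - 2
f'(x) = 2x
x₀ = 1.8

Newton-Raphson formula: x_{n+1} = x_n - f(x_n)/f'(x_n)

Iteration 1:
  f(1.800000) = 1.240000
  f'(1.800000) = 3.600000
  x_1 = 1.800000 - 1.240000/3.600000 = 1.455556
Iteration 2:
  f(1.455556) = 0.118642
  f'(1.455556) = 2.911111
  x_2 = 1.455556 - 0.118642/2.911111 = 1.414801
Iteration 3:
  f(1.414801) = 0.001661
  f'(1.414801) = 2.829601
  x_3 = 1.414801 - 0.001661/2.829601 = 1.414214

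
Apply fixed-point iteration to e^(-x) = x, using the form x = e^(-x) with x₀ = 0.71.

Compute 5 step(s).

Equation: e^(-x) = x
Fixed-point form: x = e^(-x)
x₀ = 0.71

x_1 = g(0.710000) = 0.491644
x_2 = g(0.491644) = 0.611620
x_3 = g(0.611620) = 0.542471
x_4 = g(0.542471) = 0.581310
x_5 = g(0.581310) = 0.559165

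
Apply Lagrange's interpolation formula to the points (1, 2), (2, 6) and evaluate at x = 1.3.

Lagrange interpolation formula:
P(x) = Σ yᵢ × Lᵢ(x)
where Lᵢ(x) = Π_{j≠i} (x - xⱼ)/(xᵢ - xⱼ)

L_0(1.3) = (1.3 - 2)/(1 - 2) = 0.700000
L_1(1.3) = (1.3 - 1)/(2 - 1) = 0.300000

P(1.3) = 2×L_0(1.3) + 6×L_1(1.3)
P(1.3) = 3.200000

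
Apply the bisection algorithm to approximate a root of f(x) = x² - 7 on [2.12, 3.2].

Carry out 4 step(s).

f(x) = x² - 7
Initial interval: [2.12, 3.2]

Iteration 1:
  c_1 = (2.120000 + 3.200000)/2 = 2.660000
  f(c_1) = f(2.660000) = 0.075600
  f(a) × f(c) < 0, new interval: [2.120000, 2.660000]
Iteration 2:
  c_2 = (2.120000 + 2.660000)/2 = 2.390000
  f(c_2) = f(2.390000) = -1.287900
  f(a) × f(c) ≥ 0, new interval: [2.390000, 2.660000]
Iteration 3:
  c_3 = (2.390000 + 2.660000)/2 = 2.525000
  f(c_3) = f(2.525000) = -0.624375
  f(a) × f(c) ≥ 0, new interval: [2.525000, 2.660000]
Iteration 4:
  c_4 = (2.525000 + 2.660000)/2 = 2.592500
  f(c_4) = f(2.592500) = -0.278944
  f(a) × f(c) ≥ 0, new interval: [2.592500, 2.660000]

After 4 iteration(s), the approximation is c_4 = 2.592500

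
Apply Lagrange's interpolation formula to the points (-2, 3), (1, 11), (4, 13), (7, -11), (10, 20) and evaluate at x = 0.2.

Lagrange interpolation formula:
P(x) = Σ yᵢ × Lᵢ(x)
where Lᵢ(x) = Π_{j≠i} (x - xⱼ)/(xᵢ - xⱼ)

L_0(0.2) = (0.2 - 1)/(-2 - 1) × (0.2 - 4)/(-2 - 4) × (0.2 - 7)/(-2 - 7) × (0.2 - 10)/(-2 - 10) = 0.104211
L_1(0.2) = (0.2 - (-2))/(1 - (-2)) × (0.2 - 4)/(1 - 4) × (0.2 - 7)/(1 - 7) × (0.2 - 10)/(1 - 10) = 1.146318
L_2(0.2) = (0.2 - (-2))/(4 - (-2)) × (0.2 - 1)/(4 - 1) × (0.2 - 7)/(4 - 7) × (0.2 - 10)/(4 - 10) = -0.361995
L_3(0.2) = (0.2 - (-2))/(7 - (-2)) × (0.2 - 1)/(7 - 1) × (0.2 - 4)/(7 - 4) × (0.2 - 10)/(7 - 10) = 0.134861
L_4(0.2) = (0.2 - (-2))/(10 - (-2)) × (0.2 - 1)/(10 - 1) × (0.2 - 4)/(10 - 4) × (0.2 - 7)/(10 - 7) = -0.023394

P(0.2) = 3×L_0(0.2) + 11×L_1(0.2) + 13×L_2(0.2) + (-11)×L_3(0.2) + 20×L_4(0.2)
P(0.2) = 6.264836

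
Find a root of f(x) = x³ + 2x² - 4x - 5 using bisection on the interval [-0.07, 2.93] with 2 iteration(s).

f(x) = x³ + 2x² - 4x - 5
Initial interval: [-0.07, 2.93]

Iteration 1:
  c_1 = (-0.070000 + 2.930000)/2 = 1.430000
  f(c_1) = f(1.430000) = -3.705993
  f(a) × f(c) ≥ 0, new interval: [1.430000, 2.930000]
Iteration 2:
  c_2 = (1.430000 + 2.930000)/2 = 2.180000
  f(c_2) = f(2.180000) = 6.145032
  f(a) × f(c) < 0, new interval: [1.430000, 2.180000]

After 2 iteration(s), the approximation is c_2 = 2.180000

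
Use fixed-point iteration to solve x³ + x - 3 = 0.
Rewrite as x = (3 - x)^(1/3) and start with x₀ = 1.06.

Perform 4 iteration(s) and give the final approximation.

Equation: x³ + x - 3 = 0
Fixed-point form: x = (3 - x)^(1/3)
x₀ = 1.06

x_1 = g(1.060000) = 1.247194
x_2 = g(1.247194) = 1.205715
x_3 = g(1.205715) = 1.215152
x_4 = g(1.215152) = 1.213018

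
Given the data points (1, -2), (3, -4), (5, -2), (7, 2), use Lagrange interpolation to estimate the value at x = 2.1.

Lagrange interpolation formula:
P(x) = Σ yᵢ × Lᵢ(x)
where Lᵢ(x) = Π_{j≠i} (x - xⱼ)/(xᵢ - xⱼ)

L_0(2.1) = (2.1 - 3)/(1 - 3) × (2.1 - 5)/(1 - 5) × (2.1 - 7)/(1 - 7) = 0.266437
L_1(2.1) = (2.1 - 1)/(3 - 1) × (2.1 - 5)/(3 - 5) × (2.1 - 7)/(3 - 7) = 0.976938
L_2(2.1) = (2.1 - 1)/(5 - 1) × (2.1 - 3)/(5 - 3) × (2.1 - 7)/(5 - 7) = -0.303187
L_3(2.1) = (2.1 - 1)/(7 - 1) × (2.1 - 3)/(7 - 3) × (2.1 - 5)/(7 - 5) = 0.059812

P(2.1) = (-2)×L_0(2.1) + (-4)×L_1(2.1) + (-2)×L_2(2.1) + 2×L_3(2.1)
P(2.1) = -3.714625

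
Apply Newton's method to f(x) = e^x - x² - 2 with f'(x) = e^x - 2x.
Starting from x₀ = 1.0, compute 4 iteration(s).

f(x) = e^x - x² - 2
f'(x) = e^x - 2x
x₀ = 1.0

Newton-Raphson formula: x_{n+1} = x_n - f(x_n)/f'(x_n)

Iteration 1:
  f(1.000000) = -0.281718
  f'(1.000000) = 0.718282
  x_1 = 1.000000 - (-0.281718)/0.718282 = 1.392211
Iteration 2:
  f(1.392211) = 0.085485
  f'(1.392211) = 1.239315
  x_2 = 1.392211 - 0.085485/1.239315 = 1.323233
Iteration 3:
  f(1.323233) = 0.004598
  f'(1.323233) = 1.109078
  x_3 = 1.323233 - 0.004598/1.109078 = 1.319087
Iteration 4:
  f(1.319087) = 0.000015
  f'(1.319087) = 1.101832
  x_4 = 1.319087 - 0.000015/1.101832 = 1.319074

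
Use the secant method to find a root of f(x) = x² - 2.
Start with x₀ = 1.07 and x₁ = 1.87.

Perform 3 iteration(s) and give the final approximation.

f(x) = x² - 2
x₀ = 1.07, x₁ = 1.87

Secant formula: x_{n+1} = x_n - f(x_n)(x_n - x_{n-1})/(f(x_n) - f(x_{n-1}))

Iteration 1:
  f(1.070000) = -0.855100
  f(1.870000) = 1.496900
  x_2 = 1.870000 - 1.496900×(1.870000 - 1.070000)/(1.496900 - (-0.855100))
       = 1.360850
Iteration 2:
  f(1.870000) = 1.496900
  f(1.360850) = -0.148086
  x_3 = 1.360850 - (-0.148086)×(1.360850 - 1.870000)/(-0.148086 - 1.496900)
       = 1.406685
Iteration 3:
  f(1.360850) = -0.148086
  f(1.406685) = -0.021236
  x_4 = 1.406685 - (-0.021236)×(1.406685 - 1.360850)/(-0.021236 - (-0.148086))
       = 1.414359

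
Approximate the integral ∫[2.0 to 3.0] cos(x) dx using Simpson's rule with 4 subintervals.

f(x) = cos(x)
a = 2.0, b = 3.0, n = 4
h = (b - a)/n = 0.250000

Simpson's rule: (h/3)[f(x₀) + 4f(x₁) + 2f(x₂) + ... + f(xₙ)]

x_0 = 2.0000, f(x_0) = -0.416147, coefficient = 1
x_1 = 2.2500, f(x_1) = -0.628174, coefficient = 4
x_2 = 2.5000, f(x_2) = -0.801144, coefficient = 2
x_3 = 2.7500, f(x_3) = -0.924302, coefficient = 4
x_4 = 3.0000, f(x_4) = -0.989992, coefficient = 1

I ≈ (0.250000/3) × -9.218331 = -0.768194
Exact value: -0.768177
Error: 0.000017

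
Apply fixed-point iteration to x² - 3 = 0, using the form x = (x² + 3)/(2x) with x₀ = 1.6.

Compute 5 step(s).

Equation: x² - 3 = 0
Fixed-point form: x = (x² + 3)/(2x)
x₀ = 1.6

x_1 = g(1.600000) = 1.737500
x_2 = g(1.737500) = 1.732059
x_3 = g(1.732059) = 1.732051
x_4 = g(1.732051) = 1.732051
x_5 = g(1.732051) = 1.732051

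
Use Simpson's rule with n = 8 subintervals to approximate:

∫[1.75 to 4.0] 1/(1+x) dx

f(x) = 1/(1+x)
a = 1.75, b = 4.0, n = 8
h = (b - a)/n = 0.281250

Simpson's rule: (h/3)[f(x₀) + 4f(x₁) + 2f(x₂) + ... + f(xₙ)]

x_0 = 1.7500, f(x_0) = 0.363636, coefficient = 1
x_1 = 2.0312, f(x_1) = 0.329897, coefficient = 4
x_2 = 2.3125, f(x_2) = 0.301887, coefficient = 2
x_3 = 2.5938, f(x_3) = 0.278261, coefficient = 4
x_4 = 2.8750, f(x_4) = 0.258065, coefficient = 2
x_5 = 3.1562, f(x_5) = 0.240602, coefficient = 4
x_6 = 3.4375, f(x_6) = 0.225352, coefficient = 2
x_7 = 3.7188, f(x_7) = 0.211921, coefficient = 4
x_8 = 4.0000, f(x_8) = 0.200000, coefficient = 1

I ≈ (0.281250/3) × 6.376962 = 0.597840
Exact value: 0.597837
Error: 0.000003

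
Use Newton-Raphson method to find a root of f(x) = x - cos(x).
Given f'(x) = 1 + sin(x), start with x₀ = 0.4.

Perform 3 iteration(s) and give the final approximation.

f(x) = x - cos(x)
f'(x) = 1 + sin(x)
x₀ = 0.4

Newton-Raphson formula: x_{n+1} = x_n - f(x_n)/f'(x_n)

Iteration 1:
  f(0.400000) = -0.521061
  f'(0.400000) = 1.389418
  x_1 = 0.400000 - (-0.521061)/1.389418 = 0.775021
Iteration 2:
  f(0.775021) = 0.060615
  f'(0.775021) = 1.699731
  x_2 = 0.775021 - 0.060615/1.699731 = 0.739360
Iteration 3:
  f(0.739360) = 0.000460
  f'(0.739360) = 1.673815
  x_3 = 0.739360 - 0.000460/1.673815 = 0.739085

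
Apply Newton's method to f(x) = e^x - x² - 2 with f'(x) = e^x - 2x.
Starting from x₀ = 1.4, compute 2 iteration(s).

f(x) = e^x - x² - 2
f'(x) = e^x - 2x
x₀ = 1.4

Newton-Raphson formula: x_{n+1} = x_n - f(x_n)/f'(x_n)

Iteration 1:
  f(1.400000) = 0.095200
  f'(1.400000) = 1.255200
  x_1 = 1.400000 - 0.095200/1.255200 = 1.324156
Iteration 2:
  f(1.324156) = 0.005622
  f'(1.324156) = 1.110699
  x_2 = 1.324156 - 0.005622/1.110699 = 1.319094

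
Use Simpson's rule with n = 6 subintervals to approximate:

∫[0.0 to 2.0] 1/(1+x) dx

f(x) = 1/(1+x)
a = 0.0, b = 2.0, n = 6
h = (b - a)/n = 0.333333

Simpson's rule: (h/3)[f(x₀) + 4f(x₁) + 2f(x₂) + ... + f(xₙ)]

x_0 = 0.0000, f(x_0) = 1.000000, coefficient = 1
x_1 = 0.3333, f(x_1) = 0.750000, coefficient = 4
x_2 = 0.6667, f(x_2) = 0.600000, coefficient = 2
x_3 = 1.0000, f(x_3) = 0.500000, coefficient = 4
x_4 = 1.3333, f(x_4) = 0.428571, coefficient = 2
x_5 = 1.6667, f(x_5) = 0.375000, coefficient = 4
x_6 = 2.0000, f(x_6) = 0.333333, coefficient = 1

I ≈ (0.333333/3) × 9.890476 = 1.098942
Exact value: 1.098612
Error: 0.000330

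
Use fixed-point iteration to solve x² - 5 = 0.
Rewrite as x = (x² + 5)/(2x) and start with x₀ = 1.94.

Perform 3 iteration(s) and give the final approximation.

Equation: x² - 5 = 0
Fixed-point form: x = (x² + 5)/(2x)
x₀ = 1.94

x_1 = g(1.940000) = 2.258660
x_2 = g(2.258660) = 2.236181
x_3 = g(2.236181) = 2.236068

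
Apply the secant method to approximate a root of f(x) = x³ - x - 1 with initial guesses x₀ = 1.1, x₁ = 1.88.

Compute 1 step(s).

f(x) = x³ - x - 1
x₀ = 1.1, x₁ = 1.88

Secant formula: x_{n+1} = x_n - f(x_n)(x_n - x_{n-1})/(f(x_n) - f(x_{n-1}))

Iteration 1:
  f(1.100000) = -0.769000
  f(1.880000) = 3.764672
  x_2 = 1.880000 - 3.764672×(1.880000 - 1.100000)/(3.764672 - (-0.769000))
       = 1.232303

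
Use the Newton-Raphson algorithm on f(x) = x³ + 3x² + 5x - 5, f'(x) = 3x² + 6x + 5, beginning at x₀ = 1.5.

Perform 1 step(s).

f(x) = x³ + 3x² + 5x - 5
f'(x) = 3x² + 6x + 5
x₀ = 1.5

Newton-Raphson formula: x_{n+1} = x_n - f(x_n)/f'(x_n)

Iteration 1:
  f(1.500000) = 12.625000
  f'(1.500000) = 20.750000
  x_1 = 1.500000 - 12.625000/20.750000 = 0.891566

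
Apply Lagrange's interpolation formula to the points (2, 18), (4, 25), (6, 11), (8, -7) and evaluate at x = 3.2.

Lagrange interpolation formula:
P(x) = Σ yᵢ × Lᵢ(x)
where Lᵢ(x) = Π_{j≠i} (x - xⱼ)/(xᵢ - xⱼ)

L_0(3.2) = (3.2 - 4)/(2 - 4) × (3.2 - 6)/(2 - 6) × (3.2 - 8)/(2 - 8) = 0.224000
L_1(3.2) = (3.2 - 2)/(4 - 2) × (3.2 - 6)/(4 - 6) × (3.2 - 8)/(4 - 8) = 1.008000
L_2(3.2) = (3.2 - 2)/(6 - 2) × (3.2 - 4)/(6 - 4) × (3.2 - 8)/(6 - 8) = -0.288000
L_3(3.2) = (3.2 - 2)/(8 - 2) × (3.2 - 4)/(8 - 4) × (3.2 - 6)/(8 - 6) = 0.056000

P(3.2) = 18×L_0(3.2) + 25×L_1(3.2) + 11×L_2(3.2) + (-7)×L_3(3.2)
P(3.2) = 25.672000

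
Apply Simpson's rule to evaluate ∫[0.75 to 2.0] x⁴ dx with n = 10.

f(x) = x⁴
a = 0.75, b = 2.0, n = 10
h = (b - a)/n = 0.125000

Simpson's rule: (h/3)[f(x₀) + 4f(x₁) + 2f(x₂) + ... + f(xₙ)]

x_0 = 0.7500, f(x_0) = 0.316406, coefficient = 1
x_1 = 0.8750, f(x_1) = 0.586182, coefficient = 4
x_2 = 1.0000, f(x_2) = 1.000000, coefficient = 2
x_3 = 1.1250, f(x_3) = 1.601807, coefficient = 4
x_4 = 1.2500, f(x_4) = 2.441406, coefficient = 2
x_5 = 1.3750, f(x_5) = 3.574463, coefficient = 4
x_6 = 1.5000, f(x_6) = 5.062500, coefficient = 2
x_7 = 1.6250, f(x_7) = 6.972900, coefficient = 4
x_8 = 1.7500, f(x_8) = 9.378906, coefficient = 2
x_9 = 1.8750, f(x_9) = 12.359619, coefficient = 4
x_10 = 2.0000, f(x_10) = 16.000000, coefficient = 1

I ≈ (0.125000/3) × 152.461914 = 6.352580
Exact value: 6.352539
Error: 0.000041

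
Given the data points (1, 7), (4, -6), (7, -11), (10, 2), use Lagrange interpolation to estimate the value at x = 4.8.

Lagrange interpolation formula:
P(x) = Σ yᵢ × Lᵢ(x)
where Lᵢ(x) = Π_{j≠i} (x - xⱼ)/(xᵢ - xⱼ)

L_0(4.8) = (4.8 - 4)/(1 - 4) × (4.8 - 7)/(1 - 7) × (4.8 - 10)/(1 - 10) = -0.056494
L_1(4.8) = (4.8 - 1)/(4 - 1) × (4.8 - 7)/(4 - 7) × (4.8 - 10)/(4 - 10) = 0.805037
L_2(4.8) = (4.8 - 1)/(7 - 1) × (4.8 - 4)/(7 - 4) × (4.8 - 10)/(7 - 10) = 0.292741
L_3(4.8) = (4.8 - 1)/(10 - 1) × (4.8 - 4)/(10 - 4) × (4.8 - 7)/(10 - 7) = -0.041284

P(4.8) = 7×L_0(4.8) + (-6)×L_1(4.8) + (-11)×L_2(4.8) + 2×L_3(4.8)
P(4.8) = -8.528395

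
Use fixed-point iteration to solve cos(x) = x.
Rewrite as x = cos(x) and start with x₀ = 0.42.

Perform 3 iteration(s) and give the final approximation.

Equation: cos(x) = x
Fixed-point form: x = cos(x)
x₀ = 0.42

x_1 = g(0.420000) = 0.913089
x_2 = g(0.913089) = 0.611304
x_3 = g(0.611304) = 0.818900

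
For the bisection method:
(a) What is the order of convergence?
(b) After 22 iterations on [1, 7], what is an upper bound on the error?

(a) Bisection has linear (order 1) convergence; the error is halved each step.

(b) Error bound = (b-a)/2^n = (7 - 1)/2^{22}
    = 6/2^{22}

(a) 1 (linear); (b) error ≤ 1.43e-06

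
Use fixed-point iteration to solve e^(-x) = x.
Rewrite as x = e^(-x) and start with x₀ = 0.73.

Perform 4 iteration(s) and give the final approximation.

Equation: e^(-x) = x
Fixed-point form: x = e^(-x)
x₀ = 0.73

x_1 = g(0.730000) = 0.481909
x_2 = g(0.481909) = 0.617603
x_3 = g(0.617603) = 0.539235
x_4 = g(0.539235) = 0.583194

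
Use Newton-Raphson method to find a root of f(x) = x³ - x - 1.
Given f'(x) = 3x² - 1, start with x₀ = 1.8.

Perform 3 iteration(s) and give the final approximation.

f(x) = x³ - x - 1
f'(x) = 3x² - 1
x₀ = 1.8

Newton-Raphson formula: x_{n+1} = x_n - f(x_n)/f'(x_n)

Iteration 1:
  f(1.800000) = 3.032000
  f'(1.800000) = 8.720000
  x_1 = 1.800000 - 3.032000/8.720000 = 1.452294
Iteration 2:
  f(1.452294) = 0.610821
  f'(1.452294) = 5.327470
  x_2 = 1.452294 - 0.610821/5.327470 = 1.337639
Iteration 3:
  f(1.337639) = 0.055767
  f'(1.337639) = 4.367831
  x_3 = 1.337639 - 0.055767/4.367831 = 1.324871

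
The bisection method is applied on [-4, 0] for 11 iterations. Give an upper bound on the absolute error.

Bisection error bound: |error| ≤ (b-a)/2^n
|error| ≤ (0 - (-4))/2^11 = 4/2^11
|error| ≤ 0.0019531250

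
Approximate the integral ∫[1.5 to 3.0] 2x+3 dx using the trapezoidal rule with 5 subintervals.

f(x) = 2x+3
a = 1.5, b = 3.0, n = 5
h = (b - a)/n = 0.300000

Trapezoidal rule: (h/2)[f(x₀) + 2f(x₁) + 2f(x₂) + ... + f(xₙ)]

x_0 = 1.5000, f(x_0) = 6.000000, coefficient = 1
x_1 = 1.8000, f(x_1) = 6.600000, coefficient = 2
x_2 = 2.1000, f(x_2) = 7.200000, coefficient = 2
x_3 = 2.4000, f(x_3) = 7.800000, coefficient = 2
x_4 = 2.7000, f(x_4) = 8.400000, coefficient = 2
x_5 = 3.0000, f(x_5) = 9.000000, coefficient = 1

I ≈ (0.300000/2) × 75.000000 = 11.250000
Exact value: 11.250000
Error: 0.000000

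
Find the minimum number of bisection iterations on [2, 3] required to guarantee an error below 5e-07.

We need (b-a)/2^n ≤ 5e-07
(3 - 2)/2^n ≤ 5e-07
1/2^n ≤ 5e-07
2^n ≥ 2000000
n ≥ log₂(2000000) = 20.93
n ≥ 21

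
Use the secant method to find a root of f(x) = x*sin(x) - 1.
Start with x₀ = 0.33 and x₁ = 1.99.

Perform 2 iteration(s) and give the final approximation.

f(x) = x*sin(x) - 1
x₀ = 0.33, x₁ = 1.99

Secant formula: x_{n+1} = x_n - f(x_n)(x_n - x_{n-1})/(f(x_n) - f(x_{n-1}))

Iteration 1:
  f(0.330000) = -0.893066
  f(1.990000) = 0.817693
  x_2 = 1.990000 - 0.817693×(1.990000 - 0.330000)/(0.817693 - (-0.893066))
       = 1.196568
Iteration 2:
  f(1.990000) = 0.817693
  f(1.196568) = 0.113754
  x_3 = 1.196568 - 0.113754×(1.196568 - 1.990000)/(0.113754 - 0.817693)
       = 1.068353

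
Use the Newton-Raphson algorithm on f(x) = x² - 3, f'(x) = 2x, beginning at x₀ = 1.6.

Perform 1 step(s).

f(x) = x² - 3
f'(x) = 2x
x₀ = 1.6

Newton-Raphson formula: x_{n+1} = x_n - f(x_n)/f'(x_n)

Iteration 1:
  f(1.600000) = -0.440000
  f'(1.600000) = 3.200000
  x_1 = 1.600000 - (-0.440000)/3.200000 = 1.737500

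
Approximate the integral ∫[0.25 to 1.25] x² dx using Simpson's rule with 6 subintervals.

f(x) = x²
a = 0.25, b = 1.25, n = 6
h = (b - a)/n = 0.166667

Simpson's rule: (h/3)[f(x₀) + 4f(x₁) + 2f(x₂) + ... + f(xₙ)]

x_0 = 0.2500, f(x_0) = 0.062500, coefficient = 1
x_1 = 0.4167, f(x_1) = 0.173611, coefficient = 4
x_2 = 0.5833, f(x_2) = 0.340278, coefficient = 2
x_3 = 0.7500, f(x_3) = 0.562500, coefficient = 4
x_4 = 0.9167, f(x_4) = 0.840278, coefficient = 2
x_5 = 1.0833, f(x_5) = 1.173611, coefficient = 4
x_6 = 1.2500, f(x_6) = 1.562500, coefficient = 1

I ≈ (0.166667/3) × 11.625000 = 0.645833
Exact value: 0.645833
Error: 0.000000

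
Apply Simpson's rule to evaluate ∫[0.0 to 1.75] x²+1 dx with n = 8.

f(x) = x²+1
a = 0.0, b = 1.75, n = 8
h = (b - a)/n = 0.218750

Simpson's rule: (h/3)[f(x₀) + 4f(x₁) + 2f(x₂) + ... + f(xₙ)]

x_0 = 0.0000, f(x_0) = 1.000000, coefficient = 1
x_1 = 0.2188, f(x_1) = 1.047852, coefficient = 4
x_2 = 0.4375, f(x_2) = 1.191406, coefficient = 2
x_3 = 0.6562, f(x_3) = 1.430664, coefficient = 4
x_4 = 0.8750, f(x_4) = 1.765625, coefficient = 2
x_5 = 1.0938, f(x_5) = 2.196289, coefficient = 4
x_6 = 1.3125, f(x_6) = 2.722656, coefficient = 2
x_7 = 1.5312, f(x_7) = 3.344727, coefficient = 4
x_8 = 1.7500, f(x_8) = 4.062500, coefficient = 1

I ≈ (0.218750/3) × 48.500000 = 3.536458
Exact value: 3.536458
Error: 0.000000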